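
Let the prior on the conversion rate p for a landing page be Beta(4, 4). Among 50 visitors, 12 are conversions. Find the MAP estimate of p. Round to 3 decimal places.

Prior: Beta(4, 4).
Data: 12 successes in 50 trials. The binomial likelihood contributes p^12(1−p)^38, so the posterior is Beta(4+12, 4+38) = Beta(16, 42).
For Beta(a, b) with a, b > 1 the mode is (a−1)/(a+b−2) = 15/56 ≈ 0.268.

p̂_MAP = 0.268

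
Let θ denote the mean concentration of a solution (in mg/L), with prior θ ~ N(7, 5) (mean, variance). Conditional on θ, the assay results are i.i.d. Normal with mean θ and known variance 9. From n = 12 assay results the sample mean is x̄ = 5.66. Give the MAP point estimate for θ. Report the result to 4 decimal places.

θ̂_MAP = 5.8348

n = 12, x̄ = 5.66.
For a Normal prior and Normal likelihood with known variance, the posterior is Normal; its mode equals its mean, the precision-weighted average.
Prior precision 1/σ₀² = 1/5 = 0.2; data precision n/σ² = 12/9 = 4/3.
θ̂ = (0.2·7 + (4/3)·5.66) / (0.2 + 4/3) = (671/75)/(23/15) = 671/115 ≈ 5.8348.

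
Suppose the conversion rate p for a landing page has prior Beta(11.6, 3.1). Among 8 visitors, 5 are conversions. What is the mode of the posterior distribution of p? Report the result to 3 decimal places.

p̂_MAP = 0.754

Prior: Beta(11.6, 3.1).
Data: 5 successes in 8 trials. The binomial likelihood contributes p^5(1−p)^3, so the posterior is Beta(11.6+5, 3.1+3) = Beta(16.6, 6.1).
For Beta(a, b) with a, b > 1 the mode is (a−1)/(a+b−2) = 15.6/20.7 ≈ 0.754.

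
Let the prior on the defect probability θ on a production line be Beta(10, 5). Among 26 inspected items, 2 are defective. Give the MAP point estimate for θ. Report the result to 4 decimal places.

θ̂_MAP = 0.2821

Prior: Beta(10, 5).
Data: 2 successes in 26 trials. The binomial likelihood contributes θ^2(1−θ)^24, so the posterior is Beta(10+2, 5+24) = Beta(12, 29).
For Beta(a, b) with a, b > 1 the mode is (a−1)/(a+b−2) = 11/39 ≈ 0.2821.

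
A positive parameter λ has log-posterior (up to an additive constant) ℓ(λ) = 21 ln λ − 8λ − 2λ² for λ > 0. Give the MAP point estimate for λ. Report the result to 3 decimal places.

λ̂_MAP = 1.500

ℓ'(λ) = 21/λ − 8 − 4λ. Setting this to zero and multiplying by λ: 4λ² + 8λ − 21 = 0.
λ = (−8 + √(8² + 4·4·21)) / (2·4) = (−8 + √400) / 8 = (−8 + 20)/8 = 3/2.
ℓ''(λ) = −21/λ² − 4 < 0, confirming a maximum.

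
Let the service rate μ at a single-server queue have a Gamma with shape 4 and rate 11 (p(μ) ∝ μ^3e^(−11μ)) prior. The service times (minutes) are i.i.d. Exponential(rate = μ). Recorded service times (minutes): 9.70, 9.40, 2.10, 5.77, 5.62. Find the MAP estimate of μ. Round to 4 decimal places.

μ̂_MAP = 0.1835

The Exponential(rate=μ) likelihood is ∝ μ^n e^(−μΣtᵢ). Here n = 5 and Σtᵢ = 9.70 + 9.40 + 2.10 + 5.77 + 5.62 = 32.59.
Posterior ∝ μ^3e^(−11μ) · μ^5e^(−32.59μ) = μ^8e^(−43.59μ), i.e. Gamma(9, 43.59).
Mode = (a−1)/b = 8/43.59 ≈ 0.1835.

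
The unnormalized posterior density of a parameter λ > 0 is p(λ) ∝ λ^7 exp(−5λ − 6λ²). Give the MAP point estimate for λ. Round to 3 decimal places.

ℓ'(λ) = 7/λ − 5 − 12λ. Setting this to zero and multiplying by λ: 12λ² + 5λ − 7 = 0.
λ = (−5 + √(5² + 4·12·7)) / (2·12) = (−5 + √361) / 24 = (−5 + 19)/24 = 7/12.
ℓ''(λ) = −7/λ² − 12 < 0, confirming a maximum.

λ̂_MAP = 0.583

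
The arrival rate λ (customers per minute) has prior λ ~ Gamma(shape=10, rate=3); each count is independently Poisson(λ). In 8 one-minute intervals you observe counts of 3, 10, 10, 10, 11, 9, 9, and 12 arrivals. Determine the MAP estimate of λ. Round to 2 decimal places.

Σxᵢ = 3+10+10+10+11+9+9+12 = 74, with n = 8.
Posterior ∝ λ^9e^(−3λ) · λ^74e^(−8λ) = λ^83e^(−11λ), i.e. Gamma(shape=84, rate=11).
The mode of a Gamma(a, b) with a ≥ 1 (shape–rate) is (a−1)/b = 83/11 ≈ 7.55.

λ̂_MAP = 7.55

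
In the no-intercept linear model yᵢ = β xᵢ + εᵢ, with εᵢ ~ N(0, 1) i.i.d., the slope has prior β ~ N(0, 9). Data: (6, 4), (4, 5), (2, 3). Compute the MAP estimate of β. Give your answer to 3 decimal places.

log p(β | y) = −Σ(yᵢ − βxᵢ)²/(2·1) − β²/(2·9) + const.
Setting the derivative to zero: Σxᵢ(yᵢ − βxᵢ)/1 − β/9 = 0, so β = Σxᵢyᵢ / (Σxᵢ² + σ²/τ²).
Σxᵢyᵢ = 6·4 + 4·5 + 2·3 = 50; Σxᵢ² = 56; σ²/τ² = 1/9.
β̂_MAP = 50 / (56 + 1/9) = 50/(505/9) = 90/101 ≈ 0.891.

β̂_MAP = 0.891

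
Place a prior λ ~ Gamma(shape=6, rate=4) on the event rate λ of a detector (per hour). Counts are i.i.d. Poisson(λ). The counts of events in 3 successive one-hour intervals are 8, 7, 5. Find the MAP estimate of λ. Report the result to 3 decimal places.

λ̂_MAP = 3.571

Σxᵢ = 8+7+5 = 20, with n = 3.
Posterior ∝ λ^5e^(−4λ) · λ^20e^(−3λ) = λ^25e^(−7λ), i.e. Gamma(shape=26, rate=7).
The mode of a Gamma(a, b) with a ≥ 1 (shape–rate) is (a−1)/b = 25/7 ≈ 3.571.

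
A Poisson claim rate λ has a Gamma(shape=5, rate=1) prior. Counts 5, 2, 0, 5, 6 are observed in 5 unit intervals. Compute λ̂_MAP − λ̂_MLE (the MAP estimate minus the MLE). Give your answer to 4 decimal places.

Σxᵢ = 18. Posterior is Gamma(23, 6); MAP = (23−1)/6 = 22/6 ≈ 3.66667.
MLE = x̄ = 18/5 ≈ 3.60000.
Difference = 22/6 − 18/5 = 1/15 ≈ 0.0667.

MAP − MLE = 0.0667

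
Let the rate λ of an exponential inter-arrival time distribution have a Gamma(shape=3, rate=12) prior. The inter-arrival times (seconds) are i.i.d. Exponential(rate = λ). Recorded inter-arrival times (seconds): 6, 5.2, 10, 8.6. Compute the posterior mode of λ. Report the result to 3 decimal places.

The Exponential(rate=λ) likelihood is ∝ λ^n e^(−λΣtᵢ). Here n = 4 and Σtᵢ = 6 + 5.2 + 10 + 8.6 = 29.8.
Posterior ∝ λ^2e^(−12λ) · λ^4e^(−29.8λ) = λ^6e^(−41.8λ), i.e. Gamma(7, 41.8).
Mode = (a−1)/b = 6/41.8 ≈ 0.144.

λ̂_MAP = 0.144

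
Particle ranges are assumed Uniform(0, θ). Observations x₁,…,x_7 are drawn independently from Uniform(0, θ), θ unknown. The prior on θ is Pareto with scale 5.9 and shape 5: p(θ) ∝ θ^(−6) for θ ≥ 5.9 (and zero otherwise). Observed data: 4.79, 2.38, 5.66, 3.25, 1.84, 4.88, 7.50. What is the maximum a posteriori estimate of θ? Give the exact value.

The Uniform(0, θ) likelihood is θ^(−n) for θ ≥ max(xᵢ), zero otherwise. Here max(xᵢ) = 7.50.
Posterior ∝ θ^(−6) · θ^(−7) = θ^(−13) on θ ≥ max(5.9, 7.50) = 7.50.
This density is strictly decreasing in θ, so the posterior mode lies at the lower boundary of the support.

θ̂_MAP = 7.50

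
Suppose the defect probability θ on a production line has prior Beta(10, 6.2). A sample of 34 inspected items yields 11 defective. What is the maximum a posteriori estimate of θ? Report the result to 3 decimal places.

θ̂_MAP = 0.415

Prior: Beta(10, 6.2).
Data: 11 successes in 34 trials. The binomial likelihood contributes θ^11(1−θ)^23, so the posterior is Beta(10+11, 6.2+23) = Beta(21, 29.2).
For Beta(a, b) with a, b > 1 the mode is (a−1)/(a+b−2) = 20/48.2 ≈ 0.415.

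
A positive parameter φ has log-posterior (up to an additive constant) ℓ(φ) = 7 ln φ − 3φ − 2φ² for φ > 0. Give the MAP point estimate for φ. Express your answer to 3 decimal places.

ℓ'(φ) = 7/φ − 3 − 4φ. Setting this to zero and multiplying by φ: 4φ² + 3φ − 7 = 0.
φ = (−3 + √(3² + 4·4·7)) / (2·4) = (−3 + √121) / 8 = (−3 + 11)/8 = 1.
ℓ''(φ) = −7/φ² − 4 < 0, confirming a maximum.

φ̂_MAP = 1.000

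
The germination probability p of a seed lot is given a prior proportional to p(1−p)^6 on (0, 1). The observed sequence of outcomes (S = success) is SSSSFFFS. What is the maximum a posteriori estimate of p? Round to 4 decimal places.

The prior density ∝ p(1−p)^6 is the kernel of Beta(2, 7).
Data: 5 successes in 8 trials (from the sequence). The binomial likelihood contributes p^5(1−p)^3, so the posterior is Beta(2+5, 7+3) = Beta(7, 10).
For Beta(a, b) with a, b > 1 the mode is (a−1)/(a+b−2) = 6/15 ≈ 0.4000.

p̂_MAP = 0.4000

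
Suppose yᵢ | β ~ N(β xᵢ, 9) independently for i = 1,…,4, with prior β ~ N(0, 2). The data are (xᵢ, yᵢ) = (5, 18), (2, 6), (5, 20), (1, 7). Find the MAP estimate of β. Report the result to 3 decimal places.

β̂_MAP = 3.513

log p(β | y) = −Σ(yᵢ − βxᵢ)²/(2·9) − β²/(2·2) + const.
Setting the derivative to zero: Σxᵢ(yᵢ − βxᵢ)/9 − β/2 = 0, so β = Σxᵢyᵢ / (Σxᵢ² + σ²/τ²).
Σxᵢyᵢ = 5·18 + 2·6 + 5·20 + 1·7 = 209; Σxᵢ² = 55; σ²/τ² = 4.5.
β̂_MAP = 209 / (55 + 4.5) = 209/59.5 ≈ 3.513.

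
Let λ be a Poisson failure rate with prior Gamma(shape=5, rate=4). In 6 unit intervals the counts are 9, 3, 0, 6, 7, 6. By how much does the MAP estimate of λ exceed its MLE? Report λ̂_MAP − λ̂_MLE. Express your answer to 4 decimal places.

Σxᵢ = 31. Posterior is Gamma(36, 10); MAP = (36−1)/10 = 35/10 ≈ 3.50000.
MLE = x̄ = 31/6 ≈ 5.16667.
Difference = 35/10 − 31/6 = -5/3 ≈ -1.6667.

MAP − MLE = -1.6667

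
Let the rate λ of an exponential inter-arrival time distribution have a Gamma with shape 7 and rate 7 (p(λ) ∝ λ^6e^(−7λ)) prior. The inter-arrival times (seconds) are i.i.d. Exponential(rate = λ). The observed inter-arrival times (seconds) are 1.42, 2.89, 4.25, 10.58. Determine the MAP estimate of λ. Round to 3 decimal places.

λ̂_MAP = 0.383

The Exponential(rate=λ) likelihood is ∝ λ^n e^(−λΣtᵢ). Here n = 4 and Σtᵢ = 1.42 + 2.89 + 4.25 + 10.58 = 19.14.
Posterior ∝ λ^6e^(−7λ) · λ^4e^(−19.14λ) = λ^10e^(−26.14λ), i.e. Gamma(11, 26.14).
Mode = (a−1)/b = 10/26.14 ≈ 0.383.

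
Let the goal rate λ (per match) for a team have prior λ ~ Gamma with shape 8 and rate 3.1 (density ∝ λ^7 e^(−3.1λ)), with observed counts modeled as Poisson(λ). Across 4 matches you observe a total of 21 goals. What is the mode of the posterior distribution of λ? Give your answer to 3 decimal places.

Σxᵢ = 21, n = 4.
Posterior ∝ λ^7e^(−3.1λ) · λ^21e^(−4λ) = λ^28e^(−7.1λ), i.e. Gamma(shape=29, rate=7.1).
The mode of a Gamma(a, b) with a ≥ 1 (shape–rate) is (a−1)/b = 28/7.1 ≈ 3.944.

λ̂_MAP = 3.944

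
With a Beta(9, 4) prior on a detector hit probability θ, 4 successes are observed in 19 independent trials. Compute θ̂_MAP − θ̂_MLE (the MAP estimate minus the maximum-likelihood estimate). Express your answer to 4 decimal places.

MAP − MLE = 0.1895

Posterior is Beta(13, 19); MAP = (13−1)/(32−2) = 12/30 ≈ 0.40000.
MLE ignores the prior: θ̂_MLE = k/n = 4/19 ≈ 0.21053.
Difference = 12/30 − 4/19 = 18/95 ≈ 0.1895.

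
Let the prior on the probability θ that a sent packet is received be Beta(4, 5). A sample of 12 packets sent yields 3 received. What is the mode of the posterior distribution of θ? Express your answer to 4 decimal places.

θ̂_MAP = 0.3158

Prior: Beta(4, 5).
Data: 3 successes in 12 trials. The binomial likelihood contributes θ^3(1−θ)^9, so the posterior is Beta(4+3, 5+9) = Beta(7, 14).
For Beta(a, b) with a, b > 1 the mode is (a−1)/(a+b−2) = 6/19 ≈ 0.3158.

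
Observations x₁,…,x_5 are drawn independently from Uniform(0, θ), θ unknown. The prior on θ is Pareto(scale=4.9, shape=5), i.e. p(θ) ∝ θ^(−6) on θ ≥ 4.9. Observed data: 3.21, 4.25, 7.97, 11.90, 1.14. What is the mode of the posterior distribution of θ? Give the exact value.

θ̂_MAP = 11.90

The Uniform(0, θ) likelihood is θ^(−n) for θ ≥ max(xᵢ), zero otherwise. Here max(xᵢ) = 11.90.
Posterior ∝ θ^(−6) · θ^(−5) = θ^(−11) on θ ≥ max(4.9, 11.90) = 11.90.
This density is strictly decreasing in θ, so the posterior mode lies at the lower boundary of the support.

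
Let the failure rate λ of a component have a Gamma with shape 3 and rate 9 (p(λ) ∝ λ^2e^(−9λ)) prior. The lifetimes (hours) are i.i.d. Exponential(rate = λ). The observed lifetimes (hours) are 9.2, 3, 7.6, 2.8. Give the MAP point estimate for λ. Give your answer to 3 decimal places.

The Exponential(rate=λ) likelihood is ∝ λ^n e^(−λΣtᵢ). Here n = 4 and Σtᵢ = 9.2 + 3 + 7.6 + 2.8 = 22.6.
Posterior ∝ λ^2e^(−9λ) · λ^4e^(−22.6λ) = λ^6e^(−31.6λ), i.e. Gamma(7, 31.6).
Mode = (a−1)/b = 6/31.6 ≈ 0.190.

λ̂_MAP = 0.190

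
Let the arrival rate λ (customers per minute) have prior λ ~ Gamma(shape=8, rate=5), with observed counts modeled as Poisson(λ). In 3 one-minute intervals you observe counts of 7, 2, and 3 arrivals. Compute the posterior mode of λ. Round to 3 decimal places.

Σxᵢ = 7+2+3 = 12, with n = 3.
Posterior ∝ λ^7e^(−5λ) · λ^12e^(−3λ) = λ^19e^(−8λ), i.e. Gamma(shape=20, rate=8).
The mode of a Gamma(a, b) with a ≥ 1 (shape–rate) is (a−1)/b = 19/8 ≈ 2.375.

λ̂_MAP = 2.375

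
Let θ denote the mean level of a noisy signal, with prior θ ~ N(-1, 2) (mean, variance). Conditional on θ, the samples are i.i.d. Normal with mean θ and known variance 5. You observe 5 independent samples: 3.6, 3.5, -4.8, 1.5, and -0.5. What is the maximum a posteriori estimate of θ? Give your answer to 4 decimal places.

θ̂_MAP = 0.1067

n = 5; x̄ = (3.6 + 3.5 + (-4.8) + 1.5 + (-0.5))/5 = 3.3/5 = 0.66.
For a Normal prior and Normal likelihood with known variance, the posterior is Normal; its mode equals its mean, the precision-weighted average.
Prior precision 1/σ₀² = 1/2 = 0.5; data precision n/σ² = 5/5 = 1.
θ̂ = (0.5·(-1) + 1·0.66) / (0.5 + 1) = 0.16/1.5 = 8/75 ≈ 0.1067.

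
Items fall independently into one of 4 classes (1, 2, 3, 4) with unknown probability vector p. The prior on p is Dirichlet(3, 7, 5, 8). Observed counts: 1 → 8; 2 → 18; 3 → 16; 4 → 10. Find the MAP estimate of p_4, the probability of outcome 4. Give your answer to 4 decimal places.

The posterior is Dirichlet(αᵢ + nᵢ) = Dirichlet(11, 25, 21, 18).
For a Dirichlet(a₁,…,a_K) with all aᵢ > 1, the mode has j-th component (aⱼ − 1)/(Σaᵢ − K).
Here Σaᵢ = 75 and K = 4, so p_4 = (18 − 1)/(75 − 4) = 17/71 ≈ 0.2394.

MAP estimate: 0.2394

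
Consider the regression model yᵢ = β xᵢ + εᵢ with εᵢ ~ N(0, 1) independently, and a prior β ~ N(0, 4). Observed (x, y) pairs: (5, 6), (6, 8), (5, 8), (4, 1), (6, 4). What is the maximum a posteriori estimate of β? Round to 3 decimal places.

β̂_MAP = 1.056

log p(β | y) = −Σ(yᵢ − βxᵢ)²/(2·1) − β²/(2·4) + const.
Setting the derivative to zero: Σxᵢ(yᵢ − βxᵢ)/1 − β/4 = 0, so β = Σxᵢyᵢ / (Σxᵢ² + σ²/τ²).
Σxᵢyᵢ = 5·6 + 6·8 + 5·8 + 4·1 + 6·4 = 146; Σxᵢ² = 138; σ²/τ² = 0.25.
β̂_MAP = 146 / (138 + 0.25) = 146/138.25 ≈ 1.056.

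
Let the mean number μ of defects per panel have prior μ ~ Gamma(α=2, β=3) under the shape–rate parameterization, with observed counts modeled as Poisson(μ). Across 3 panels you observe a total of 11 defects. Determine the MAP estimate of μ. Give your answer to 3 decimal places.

Σxᵢ = 11, n = 3.
Posterior ∝ μe^(−3μ) · μ^11e^(−3μ) = μ^12e^(−6μ), i.e. Gamma(shape=13, rate=6).
The mode of a Gamma(a, b) with a ≥ 1 (shape–rate) is (a−1)/b = 12/6 ≈ 2.000.

μ̂_MAP = 2.000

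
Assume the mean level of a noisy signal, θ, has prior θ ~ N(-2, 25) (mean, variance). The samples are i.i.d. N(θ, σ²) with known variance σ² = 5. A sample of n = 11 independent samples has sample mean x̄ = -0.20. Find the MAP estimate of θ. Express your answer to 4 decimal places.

θ̂_MAP = -0.2321

n = 11, x̄ = -0.20.
For a Normal prior and Normal likelihood with known variance, the posterior is Normal; its mode equals its mean, the precision-weighted average.
Prior precision 1/σ₀² = 1/25 = 0.04; data precision n/σ² = 11/5 = 2.2.
θ̂ = (0.04·(-2) + 2.2·(-0.2)) / (0.04 + 2.2) = (-0.52)/2.24 = -13/56 ≈ -0.2321.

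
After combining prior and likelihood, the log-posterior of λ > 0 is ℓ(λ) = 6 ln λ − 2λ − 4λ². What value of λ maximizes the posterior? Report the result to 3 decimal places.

λ̂_MAP = 0.750

ℓ'(λ) = 6/λ − 2 − 8λ. Setting this to zero and multiplying by λ: 8λ² + 2λ − 6 = 0.
λ = (−2 + √(2² + 4·8·6)) / (2·8) = (−2 + √196) / 16 = (−2 + 14)/16 = 3/4.
ℓ''(λ) = −6/λ² − 8 < 0, confirming a maximum.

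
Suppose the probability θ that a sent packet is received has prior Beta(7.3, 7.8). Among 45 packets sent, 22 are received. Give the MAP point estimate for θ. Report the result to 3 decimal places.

Prior: Beta(7.3, 7.8).
Data: 22 successes in 45 trials. The binomial likelihood contributes θ^22(1−θ)^23, so the posterior is Beta(7.3+22, 7.8+23) = Beta(29.3, 30.8).
For Beta(a, b) with a, b > 1 the mode is (a−1)/(a+b−2) = 28.3/58.1 ≈ 0.487.

θ̂_MAP = 0.487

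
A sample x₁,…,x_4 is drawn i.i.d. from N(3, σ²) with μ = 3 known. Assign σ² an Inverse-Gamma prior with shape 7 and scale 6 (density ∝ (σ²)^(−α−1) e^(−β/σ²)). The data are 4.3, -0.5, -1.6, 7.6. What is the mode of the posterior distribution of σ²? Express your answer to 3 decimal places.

σ̂²_MAP = 3.413

Sum of squared deviations about the known mean: SS = (4.3−3)² + (-0.5−3)² + (-1.6−3)² + (7.6−3)² = 56.26.
The Normal likelihood contributes (σ²)^(−n/2) exp(−SS/(2σ²)), so the posterior is Inverse-Gamma(α + n/2, β + SS/2) = Inverse-Gamma(9, 34.13).
The mode of Inverse-Gamma(a, b) is b/(a+1) = 34.13/10 ≈ 3.413.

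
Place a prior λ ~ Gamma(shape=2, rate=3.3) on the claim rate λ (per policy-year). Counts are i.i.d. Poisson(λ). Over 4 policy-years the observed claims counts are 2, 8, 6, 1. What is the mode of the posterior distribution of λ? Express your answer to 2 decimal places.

λ̂_MAP = 2.47

Σxᵢ = 2+8+6+1 = 17, with n = 4.
Posterior ∝ λe^(−3.3λ) · λ^17e^(−4λ) = λ^18e^(−7.3λ), i.e. Gamma(shape=19, rate=7.3).
The mode of a Gamma(a, b) with a ≥ 1 (shape–rate) is (a−1)/b = 18/7.3 ≈ 2.47.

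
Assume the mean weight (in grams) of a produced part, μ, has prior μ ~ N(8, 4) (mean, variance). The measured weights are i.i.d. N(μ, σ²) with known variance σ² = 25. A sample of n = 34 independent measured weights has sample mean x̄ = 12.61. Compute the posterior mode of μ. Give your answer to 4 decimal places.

μ̂_MAP = 11.8942

n = 34, x̄ = 12.61.
For a Normal prior and Normal likelihood with known variance, the posterior is Normal; its mode equals its mean, the precision-weighted average.
Prior precision 1/σ₀² = 1/4 = 0.25; data precision n/σ² = 34/25 = 1.36.
μ̂ = (0.25·8 + 1.36·12.61) / (0.25 + 1.36) = 19.1496/1.61 = 47874/4025 ≈ 11.8942.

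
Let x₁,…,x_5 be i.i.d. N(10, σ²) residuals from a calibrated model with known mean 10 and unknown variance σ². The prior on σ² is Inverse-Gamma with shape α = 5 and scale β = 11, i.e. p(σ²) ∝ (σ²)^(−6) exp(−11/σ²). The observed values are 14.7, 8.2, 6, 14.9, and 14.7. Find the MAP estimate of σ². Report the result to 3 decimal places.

Sum of squared deviations about the known mean: SS = (14.7−10)² + (8.2−10)² + (6−10)² + (14.9−10)² + (14.7−10)² = 87.43.
The Normal likelihood contributes (σ²)^(−n/2) exp(−SS/(2σ²)), so the posterior is Inverse-Gamma(α + n/2, β + SS/2) = Inverse-Gamma(7.5, 54.715).
The mode of Inverse-Gamma(a, b) is b/(a+1) = 54.715/8.5 ≈ 6.437.

σ̂²_MAP = 6.437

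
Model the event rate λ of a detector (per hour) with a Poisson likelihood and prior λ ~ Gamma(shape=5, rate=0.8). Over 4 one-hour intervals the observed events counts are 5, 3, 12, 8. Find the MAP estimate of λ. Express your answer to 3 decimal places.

λ̂_MAP = 6.667

Σxᵢ = 5+3+12+8 = 28, with n = 4.
Posterior ∝ λ^4e^(−0.8λ) · λ^28e^(−4λ) = λ^32e^(−4.8λ), i.e. Gamma(shape=33, rate=4.8).
The mode of a Gamma(a, b) with a ≥ 1 (shape–rate) is (a−1)/b = 32/4.8 ≈ 6.667.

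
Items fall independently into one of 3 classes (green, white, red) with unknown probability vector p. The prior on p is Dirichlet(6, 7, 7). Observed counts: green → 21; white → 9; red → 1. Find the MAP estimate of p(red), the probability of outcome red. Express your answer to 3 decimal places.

MAP estimate of p(red) = 0.146

The posterior is Dirichlet(αᵢ + nᵢ) = Dirichlet(27, 16, 8).
For a Dirichlet(a₁,…,a_K) with all aᵢ > 1, the mode has j-th component (aⱼ − 1)/(Σaᵢ − K).
Here Σaᵢ = 51 and K = 3, so p(red) = (8 − 1)/(51 − 3) = 7/48 ≈ 0.146.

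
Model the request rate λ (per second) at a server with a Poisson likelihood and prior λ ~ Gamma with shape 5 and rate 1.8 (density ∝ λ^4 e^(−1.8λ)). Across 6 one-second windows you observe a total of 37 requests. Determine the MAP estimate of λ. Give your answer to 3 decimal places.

λ̂_MAP = 5.256

Σxᵢ = 37, n = 6.
Posterior ∝ λ^4e^(−1.8λ) · λ^37e^(−6λ) = λ^41e^(−7.8λ), i.e. Gamma(shape=42, rate=7.8).
The mode of a Gamma(a, b) with a ≥ 1 (shape–rate) is (a−1)/b = 41/7.8 ≈ 5.256.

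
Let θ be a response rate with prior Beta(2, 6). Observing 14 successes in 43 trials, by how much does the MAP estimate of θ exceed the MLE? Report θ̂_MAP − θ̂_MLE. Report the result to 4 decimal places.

Posterior is Beta(16, 35); MAP = (16−1)/(51−2) = 15/49 ≈ 0.30612.
MLE ignores the prior: θ̂_MLE = k/n = 14/43 ≈ 0.32558.
Difference = 15/49 − 14/43 = -41/2107 ≈ -0.0195.

MAP − MLE = -0.0195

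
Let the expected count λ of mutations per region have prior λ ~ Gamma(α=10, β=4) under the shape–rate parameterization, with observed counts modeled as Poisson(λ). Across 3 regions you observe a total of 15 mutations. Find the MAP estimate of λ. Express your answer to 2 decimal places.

λ̂_MAP = 3.43

Σxᵢ = 15, n = 3.
Posterior ∝ λ^9e^(−4λ) · λ^15e^(−3λ) = λ^24e^(−7λ), i.e. Gamma(shape=25, rate=7).
The mode of a Gamma(a, b) with a ≥ 1 (shape–rate) is (a−1)/b = 24/7 ≈ 3.43.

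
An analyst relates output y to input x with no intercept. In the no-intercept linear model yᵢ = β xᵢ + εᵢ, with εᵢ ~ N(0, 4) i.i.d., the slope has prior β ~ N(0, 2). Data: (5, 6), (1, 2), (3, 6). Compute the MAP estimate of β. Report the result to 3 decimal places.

log p(β | y) = −Σ(yᵢ − βxᵢ)²/(2·4) − β²/(2·2) + const.
Setting the derivative to zero: Σxᵢ(yᵢ − βxᵢ)/4 − β/2 = 0, so β = Σxᵢyᵢ / (Σxᵢ² + σ²/τ²).
Σxᵢyᵢ = 5·6 + 1·2 + 3·6 = 50; Σxᵢ² = 35; σ²/τ² = 2.
β̂_MAP = 50 / (35 + 2) = 50/37 ≈ 1.351.

β̂_MAP = 1.351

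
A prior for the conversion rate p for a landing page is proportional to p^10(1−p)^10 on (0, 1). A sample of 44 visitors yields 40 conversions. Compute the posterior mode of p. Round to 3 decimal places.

The prior density ∝ p^10(1−p)^10 is the kernel of Beta(11, 11).
Data: 40 successes in 44 trials. The binomial likelihood contributes p^40(1−p)^4, so the posterior is Beta(11+40, 11+4) = Beta(51, 15).
For Beta(a, b) with a, b > 1 the mode is (a−1)/(a+b−2) = 50/64 ≈ 0.781.

p̂_MAP = 0.781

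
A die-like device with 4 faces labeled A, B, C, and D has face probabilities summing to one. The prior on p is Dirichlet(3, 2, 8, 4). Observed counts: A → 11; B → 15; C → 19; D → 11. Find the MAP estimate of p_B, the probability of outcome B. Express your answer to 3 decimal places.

The posterior is Dirichlet(αᵢ + nᵢ) = Dirichlet(14, 17, 27, 15).
For a Dirichlet(a₁,…,a_K) with all aᵢ > 1, the mode has j-th component (aⱼ − 1)/(Σaᵢ − K).
Here Σaᵢ = 73 and K = 4, so p_B = (17 − 1)/(73 − 4) = 16/69 ≈ 0.232.

MAP estimate of p_B = 0.232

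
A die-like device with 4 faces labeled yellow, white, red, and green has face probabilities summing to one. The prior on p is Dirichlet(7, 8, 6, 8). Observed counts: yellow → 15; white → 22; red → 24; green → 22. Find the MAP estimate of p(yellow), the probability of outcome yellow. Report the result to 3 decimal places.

The posterior is Dirichlet(αᵢ + nᵢ) = Dirichlet(22, 30, 30, 30).
For a Dirichlet(a₁,…,a_K) with all aᵢ > 1, the mode has j-th component (aⱼ − 1)/(Σaᵢ − K).
Here Σaᵢ = 112 and K = 4, so p(yellow) = (22 − 1)/(112 − 4) = 21/108 ≈ 0.194.

MAP estimate of p(yellow) = 0.194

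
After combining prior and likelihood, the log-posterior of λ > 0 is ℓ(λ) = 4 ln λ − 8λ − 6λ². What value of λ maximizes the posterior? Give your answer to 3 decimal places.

ℓ'(λ) = 4/λ − 8 − 12λ. Setting this to zero and multiplying by λ: 12λ² + 8λ − 4 = 0.
λ = (−8 + √(8² + 4·12·4)) / (2·12) = (−8 + √256) / 24 = (−8 + 16)/24 = 1/3.
ℓ''(λ) = −4/λ² − 12 < 0, confirming a maximum.

λ̂_MAP = 0.333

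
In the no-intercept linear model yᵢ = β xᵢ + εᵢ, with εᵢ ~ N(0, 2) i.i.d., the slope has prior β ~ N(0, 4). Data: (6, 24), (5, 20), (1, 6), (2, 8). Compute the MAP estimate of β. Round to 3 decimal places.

β̂_MAP = 4.000

log p(β | y) = −Σ(yᵢ − βxᵢ)²/(2·2) − β²/(2·4) + const.
Setting the derivative to zero: Σxᵢ(yᵢ − βxᵢ)/2 − β/4 = 0, so β = Σxᵢyᵢ / (Σxᵢ² + σ²/τ²).
Σxᵢyᵢ = 6·24 + 5·20 + 1·6 + 2·8 = 266; Σxᵢ² = 66; σ²/τ² = 0.5.
β̂_MAP = 266 / (66 + 0.5) = 266/66.5 ≈ 4.000.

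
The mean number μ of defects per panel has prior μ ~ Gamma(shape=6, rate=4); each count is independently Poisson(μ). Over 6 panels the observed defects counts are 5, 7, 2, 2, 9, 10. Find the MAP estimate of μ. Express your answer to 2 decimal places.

Σxᵢ = 5+7+2+2+9+10 = 35, with n = 6.
Posterior ∝ μ^5e^(−4μ) · μ^35e^(−6μ) = μ^40e^(−10μ), i.e. Gamma(shape=41, rate=10).
The mode of a Gamma(a, b) with a ≥ 1 (shape–rate) is (a−1)/b = 40/10 ≈ 4.00.

μ̂_MAP = 4.00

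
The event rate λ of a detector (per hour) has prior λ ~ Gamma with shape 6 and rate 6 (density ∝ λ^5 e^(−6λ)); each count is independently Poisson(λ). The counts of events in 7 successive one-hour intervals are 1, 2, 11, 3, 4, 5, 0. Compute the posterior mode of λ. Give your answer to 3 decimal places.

Σxᵢ = 1+2+11+3+4+5+0 = 26, with n = 7.
Posterior ∝ λ^5e^(−6λ) · λ^26e^(−7λ) = λ^31e^(−13λ), i.e. Gamma(shape=32, rate=13).
The mode of a Gamma(a, b) with a ≥ 1 (shape–rate) is (a−1)/b = 31/13 ≈ 2.385.

λ̂_MAP = 2.385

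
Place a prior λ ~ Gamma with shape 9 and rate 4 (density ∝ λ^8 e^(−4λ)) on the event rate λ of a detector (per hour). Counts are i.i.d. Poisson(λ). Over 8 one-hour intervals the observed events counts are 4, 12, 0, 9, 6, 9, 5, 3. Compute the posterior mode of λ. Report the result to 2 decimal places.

Σxᵢ = 4+12+0+9+6+9+5+3 = 48, with n = 8.
Posterior ∝ λ^8e^(−4λ) · λ^48e^(−8λ) = λ^56e^(−12λ), i.e. Gamma(shape=57, rate=12).
The mode of a Gamma(a, b) with a ≥ 1 (shape–rate) is (a−1)/b = 56/12 ≈ 4.67.

λ̂_MAP = 4.67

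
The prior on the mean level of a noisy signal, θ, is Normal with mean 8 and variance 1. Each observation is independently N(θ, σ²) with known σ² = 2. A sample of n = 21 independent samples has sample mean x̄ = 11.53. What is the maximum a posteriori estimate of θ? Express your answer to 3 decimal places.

θ̂_MAP = 11.223

n = 21, x̄ = 11.53.
For a Normal prior and Normal likelihood with known variance, the posterior is Normal; its mode equals its mean, the precision-weighted average.
Prior precision 1/σ₀² = 1/1 = 1; data precision n/σ² = 21/2 = 10.5.
θ̂ = (1·8 + 10.5·11.53) / (1 + 10.5) = 129.065/11.5 = 25813/2300 ≈ 11.223.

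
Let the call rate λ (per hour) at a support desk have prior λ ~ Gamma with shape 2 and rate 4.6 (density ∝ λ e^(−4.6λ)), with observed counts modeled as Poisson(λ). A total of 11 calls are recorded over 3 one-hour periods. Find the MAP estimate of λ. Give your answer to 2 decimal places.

Σxᵢ = 11, n = 3.
Posterior ∝ λe^(−4.6λ) · λ^11e^(−3λ) = λ^12e^(−7.6λ), i.e. Gamma(shape=13, rate=7.6).
The mode of a Gamma(a, b) with a ≥ 1 (shape–rate) is (a−1)/b = 12/7.6 ≈ 1.58.

λ̂_MAP = 1.58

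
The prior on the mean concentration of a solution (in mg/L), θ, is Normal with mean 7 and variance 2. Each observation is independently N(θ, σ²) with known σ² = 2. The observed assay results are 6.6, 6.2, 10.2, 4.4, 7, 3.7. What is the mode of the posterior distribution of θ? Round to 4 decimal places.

n = 6; x̄ = (6.6 + 6.2 + 10.2 + 4.4 + 7 + 3.7)/6 = 38.1/6 = 6.35.
For a Normal prior and Normal likelihood with known variance, the posterior is Normal; its mode equals its mean, the precision-weighted average.
Prior precision 1/σ₀² = 1/2 = 0.5; data precision n/σ² = 6/2 = 3.
θ̂ = (0.5·7 + 3·6.35) / (0.5 + 3) = 22.55/3.5 = 451/70 ≈ 6.4429.

θ̂_MAP = 6.4429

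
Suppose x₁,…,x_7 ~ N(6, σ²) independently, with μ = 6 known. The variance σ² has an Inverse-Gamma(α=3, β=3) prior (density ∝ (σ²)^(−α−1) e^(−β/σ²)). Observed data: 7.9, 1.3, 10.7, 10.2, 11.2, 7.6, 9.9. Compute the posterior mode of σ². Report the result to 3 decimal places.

Sum of squared deviations about the known mean: SS = (7.9−6)² + (1.3−6)² + (10.7−6)² + (10.2−6)² + (11.2−6)² + (7.6−6)² + (9.9−6)² = 110.24.
The Normal likelihood contributes (σ²)^(−n/2) exp(−SS/(2σ²)), so the posterior is Inverse-Gamma(α + n/2, β + SS/2) = Inverse-Gamma(6.5, 58.12).
The mode of Inverse-Gamma(a, b) is b/(a+1) = 58.12/7.5 ≈ 7.749.

σ̂²_MAP = 7.749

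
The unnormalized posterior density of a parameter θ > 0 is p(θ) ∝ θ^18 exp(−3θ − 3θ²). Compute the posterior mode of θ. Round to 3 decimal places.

ℓ'(θ) = 18/θ − 3 − 6θ. Setting this to zero and multiplying by θ: 6θ² + 3θ − 18 = 0.
θ = (−3 + √(3² + 4·6·18)) / (2·6) = (−3 + √441) / 12 = (−3 + 21)/12 = 3/2.
ℓ''(θ) = −18/θ² − 6 < 0, confirming a maximum.

θ̂_MAP = 1.500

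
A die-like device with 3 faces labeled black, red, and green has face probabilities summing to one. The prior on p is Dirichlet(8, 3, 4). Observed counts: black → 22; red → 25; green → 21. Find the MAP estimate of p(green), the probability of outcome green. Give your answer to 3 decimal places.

MAP estimate of p(green) = 0.300

The posterior is Dirichlet(αᵢ + nᵢ) = Dirichlet(30, 28, 25).
For a Dirichlet(a₁,…,a_K) with all aᵢ > 1, the mode has j-th component (aⱼ − 1)/(Σaᵢ − K).
Here Σaᵢ = 83 and K = 3, so p(green) = (25 − 1)/(83 − 3) = 24/80 ≈ 0.300.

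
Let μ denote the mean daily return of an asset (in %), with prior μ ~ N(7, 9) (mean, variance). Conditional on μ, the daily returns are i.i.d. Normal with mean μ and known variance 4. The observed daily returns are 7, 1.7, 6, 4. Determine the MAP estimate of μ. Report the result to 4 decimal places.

μ̂_MAP = 4.9075

n = 4; x̄ = (7 + 1.7 + 6 + 4)/4 = 18.7/4 = 4.675.
For a Normal prior and Normal likelihood with known variance, the posterior is Normal; its mode equals its mean, the precision-weighted average.
Prior precision 1/σ₀² = 1/9; data precision n/σ² = 4/4 = 1.
μ̂ = ((1/9)·7 + 1·4.675) / (1/9 + 1) = (1963/360)/(10/9) = 4.9075.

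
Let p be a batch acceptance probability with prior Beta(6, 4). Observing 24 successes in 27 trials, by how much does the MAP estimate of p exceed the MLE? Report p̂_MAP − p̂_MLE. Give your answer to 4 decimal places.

MAP − MLE = -0.0603

Posterior is Beta(30, 7); MAP = (30−1)/(37−2) = 29/35 ≈ 0.82857.
MLE ignores the prior: p̂_MLE = k/n = 24/27 ≈ 0.88889.
Difference = 29/35 − 24/27 = -19/315 ≈ -0.0603.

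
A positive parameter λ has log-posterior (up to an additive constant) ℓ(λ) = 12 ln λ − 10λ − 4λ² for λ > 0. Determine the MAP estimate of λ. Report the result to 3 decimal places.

λ̂_MAP = 0.750

ℓ'(λ) = 12/λ − 10 − 8λ. Setting this to zero and multiplying by λ: 8λ² + 10λ − 12 = 0.
λ = (−10 + √(10² + 4·8·12)) / (2·8) = (−10 + √484) / 16 = (−10 + 22)/16 = 3/4.
ℓ''(λ) = −12/λ² − 8 < 0, confirming a maximum.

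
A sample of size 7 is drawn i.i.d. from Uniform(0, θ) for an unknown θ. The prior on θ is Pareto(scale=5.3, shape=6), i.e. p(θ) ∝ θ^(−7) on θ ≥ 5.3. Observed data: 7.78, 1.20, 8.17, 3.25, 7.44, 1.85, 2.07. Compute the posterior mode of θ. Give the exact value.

θ̂_MAP = 8.17

The Uniform(0, θ) likelihood is θ^(−n) for θ ≥ max(xᵢ), zero otherwise. Here max(xᵢ) = 8.17.
Posterior ∝ θ^(−7) · θ^(−7) = θ^(−14) on θ ≥ max(5.3, 8.17) = 8.17.
This density is strictly decreasing in θ, so the posterior mode lies at the lower boundary of the support.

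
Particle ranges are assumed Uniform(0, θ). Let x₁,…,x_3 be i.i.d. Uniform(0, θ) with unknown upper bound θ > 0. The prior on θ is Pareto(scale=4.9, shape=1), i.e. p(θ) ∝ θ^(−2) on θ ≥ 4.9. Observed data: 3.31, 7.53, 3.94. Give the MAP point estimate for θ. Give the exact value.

The Uniform(0, θ) likelihood is θ^(−n) for θ ≥ max(xᵢ), zero otherwise. Here max(xᵢ) = 7.53.
Posterior ∝ θ^(−2) · θ^(−3) = θ^(−5) on θ ≥ max(4.9, 7.53) = 7.53.
This density is strictly decreasing in θ, so the posterior mode lies at the lower boundary of the support.

θ̂_MAP = 7.53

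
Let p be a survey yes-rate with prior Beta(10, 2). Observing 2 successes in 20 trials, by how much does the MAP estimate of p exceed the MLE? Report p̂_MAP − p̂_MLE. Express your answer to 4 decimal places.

MAP − MLE = 0.2667

Posterior is Beta(12, 20); MAP = (12−1)/(32−2) = 11/30 ≈ 0.36667.
MLE ignores the prior: p̂_MLE = k/n = 2/20 ≈ 0.10000.
Difference = 11/30 − 2/20 = 4/15 ≈ 0.2667.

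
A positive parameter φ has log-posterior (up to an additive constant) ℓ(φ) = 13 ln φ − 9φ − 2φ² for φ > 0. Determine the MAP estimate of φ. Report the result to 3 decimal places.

ℓ'(φ) = 13/φ − 9 − 4φ. Setting this to zero and multiplying by φ: 4φ² + 9φ − 13 = 0.
φ = (−9 + √(9² + 4·4·13)) / (2·4) = (−9 + √289) / 8 = (−9 + 17)/8 = 1.
ℓ''(φ) = −13/φ² − 4 < 0, confirming a maximum.

φ̂_MAP = 1.000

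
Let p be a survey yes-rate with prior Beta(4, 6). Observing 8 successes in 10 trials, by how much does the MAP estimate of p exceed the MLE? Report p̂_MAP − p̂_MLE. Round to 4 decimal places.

Posterior is Beta(12, 8); MAP = (12−1)/(20−2) = 11/18 ≈ 0.61111.
MLE ignores the prior: p̂_MLE = k/n = 8/10 ≈ 0.80000.
Difference = 11/18 − 8/10 = -17/90 ≈ -0.1889.

MAP − MLE = -0.1889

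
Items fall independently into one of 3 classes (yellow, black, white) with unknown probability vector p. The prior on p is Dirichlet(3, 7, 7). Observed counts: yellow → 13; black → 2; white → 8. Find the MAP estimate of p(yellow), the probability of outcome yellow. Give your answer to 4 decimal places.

The posterior is Dirichlet(αᵢ + nᵢ) = Dirichlet(16, 9, 15).
For a Dirichlet(a₁,…,a_K) with all aᵢ > 1, the mode has j-th component (aⱼ − 1)/(Σaᵢ − K).
Here Σaᵢ = 40 and K = 3, so p(yellow) = (16 − 1)/(40 − 3) = 15/37 ≈ 0.4054.

MAP estimate of p(yellow) = 0.4054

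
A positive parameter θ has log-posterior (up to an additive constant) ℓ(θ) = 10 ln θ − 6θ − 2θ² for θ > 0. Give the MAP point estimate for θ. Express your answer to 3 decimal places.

θ̂_MAP = 1.000

ℓ'(θ) = 10/θ − 6 − 4θ. Setting this to zero and multiplying by θ: 4θ² + 6θ − 10 = 0.
θ = (−6 + √(6² + 4·4·10)) / (2·4) = (−6 + √196) / 8 = (−6 + 14)/8 = 1.
ℓ''(θ) = −10/θ² − 4 < 0, confirming a maximum.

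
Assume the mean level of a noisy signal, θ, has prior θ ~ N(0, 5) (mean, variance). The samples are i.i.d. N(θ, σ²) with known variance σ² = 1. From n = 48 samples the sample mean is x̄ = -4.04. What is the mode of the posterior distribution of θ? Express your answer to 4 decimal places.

θ̂_MAP = -4.0232

n = 48, x̄ = -4.04.
For a Normal prior and Normal likelihood with known variance, the posterior is Normal; its mode equals its mean, the precision-weighted average.
Prior precision 1/σ₀² = 1/5 = 0.2; data precision n/σ² = 48/1 = 48.
θ̂ = (0.2·0 + 48·(-4.04)) / (0.2 + 48) = (-193.92)/48.2 = -4848/1205 ≈ -4.0232.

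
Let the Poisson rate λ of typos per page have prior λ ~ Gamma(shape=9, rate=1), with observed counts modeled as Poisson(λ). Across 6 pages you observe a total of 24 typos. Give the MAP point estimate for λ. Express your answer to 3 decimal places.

λ̂_MAP = 4.571

Σxᵢ = 24, n = 6.
Posterior ∝ λ^8e^(−1λ) · λ^24e^(−6λ) = λ^32e^(−7λ), i.e. Gamma(shape=33, rate=7).
The mode of a Gamma(a, b) with a ≥ 1 (shape–rate) is (a−1)/b = 32/7 ≈ 4.571.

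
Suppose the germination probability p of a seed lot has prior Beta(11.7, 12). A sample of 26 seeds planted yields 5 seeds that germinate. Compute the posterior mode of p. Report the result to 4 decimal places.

Prior: Beta(11.7, 12).
Data: 5 successes in 26 trials. The binomial likelihood contributes p^5(1−p)^21, so the posterior is Beta(11.7+5, 12+21) = Beta(16.7, 33).
For Beta(a, b) with a, b > 1 the mode is (a−1)/(a+b−2) = 15.7/47.7 ≈ 0.3291.

p̂_MAP = 0.3291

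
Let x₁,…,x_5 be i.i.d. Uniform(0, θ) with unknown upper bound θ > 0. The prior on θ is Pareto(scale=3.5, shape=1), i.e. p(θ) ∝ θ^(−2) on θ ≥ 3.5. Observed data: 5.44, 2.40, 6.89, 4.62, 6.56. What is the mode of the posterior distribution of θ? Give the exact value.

θ̂_MAP = 6.89

The Uniform(0, θ) likelihood is θ^(−n) for θ ≥ max(xᵢ), zero otherwise. Here max(xᵢ) = 6.89.
Posterior ∝ θ^(−2) · θ^(−5) = θ^(−7) on θ ≥ max(3.5, 6.89) = 6.89.
This density is strictly decreasing in θ, so the posterior mode lies at the lower boundary of the support.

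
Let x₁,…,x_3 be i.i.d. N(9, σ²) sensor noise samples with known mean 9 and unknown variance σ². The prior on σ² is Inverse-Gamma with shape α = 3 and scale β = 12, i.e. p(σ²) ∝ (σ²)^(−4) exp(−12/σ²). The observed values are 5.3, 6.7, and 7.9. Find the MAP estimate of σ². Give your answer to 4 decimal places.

σ̂²_MAP = 4.0173

Sum of squared deviations about the known mean: SS = (5.3−9)² + (6.7−9)² + (7.9−9)² = 20.19.
The Normal likelihood contributes (σ²)^(−n/2) exp(−SS/(2σ²)), so the posterior is Inverse-Gamma(α + n/2, β + SS/2) = Inverse-Gamma(4.5, 22.095).
The mode of Inverse-Gamma(a, b) is b/(a+1) = 22.095/5.5 ≈ 4.0173.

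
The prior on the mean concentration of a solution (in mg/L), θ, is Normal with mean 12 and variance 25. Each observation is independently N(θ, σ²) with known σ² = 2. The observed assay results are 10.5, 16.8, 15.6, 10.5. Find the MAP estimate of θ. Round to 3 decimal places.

n = 4; x̄ = (10.5 + 16.8 + 15.6 + 10.5)/4 = 53.4/4 = 13.35.
For a Normal prior and Normal likelihood with known variance, the posterior is Normal; its mode equals its mean, the precision-weighted average.
Prior precision 1/σ₀² = 1/25 = 0.04; data precision n/σ² = 4/2 = 2.
θ̂ = (0.04·12 + 2·13.35) / (0.04 + 2) = 27.18/2.04 = 453/34 ≈ 13.324.

θ̂_MAP = 13.324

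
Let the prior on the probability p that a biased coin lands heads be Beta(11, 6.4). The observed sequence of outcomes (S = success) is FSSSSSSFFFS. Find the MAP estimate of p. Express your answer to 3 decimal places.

Prior: Beta(11, 6.4).
Data: 7 successes in 11 trials (from the sequence). The binomial likelihood contributes p^7(1−p)^4, so the posterior is Beta(11+7, 6.4+4) = Beta(18, 10.4).
For Beta(a, b) with a, b > 1 the mode is (a−1)/(a+b−2) = 17/26.4 ≈ 0.644.

p̂_MAP = 0.644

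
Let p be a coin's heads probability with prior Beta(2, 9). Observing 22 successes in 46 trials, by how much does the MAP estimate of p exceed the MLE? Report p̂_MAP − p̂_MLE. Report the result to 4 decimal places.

MAP − MLE = -0.0601

Posterior is Beta(24, 33); MAP = (24−1)/(57−2) = 23/55 ≈ 0.41818.
MLE ignores the prior: p̂_MLE = k/n = 22/46 ≈ 0.47826.
Difference = 23/55 − 22/46 = -76/1265 ≈ -0.0601.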